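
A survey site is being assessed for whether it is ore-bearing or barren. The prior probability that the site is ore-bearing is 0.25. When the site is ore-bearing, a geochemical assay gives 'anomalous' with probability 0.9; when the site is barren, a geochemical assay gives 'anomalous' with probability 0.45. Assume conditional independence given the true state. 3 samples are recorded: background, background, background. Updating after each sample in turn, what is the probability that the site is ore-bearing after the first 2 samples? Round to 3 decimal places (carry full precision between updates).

After 'background': P(ore) = 0.1·0.2500 / (0.1·0.2500 + 0.55·0.7500) ≈ 0.0571
After 'background': P(ore) = 0.1·0.0571 / (0.1·0.0571 + 0.55·0.9429) ≈ 0.0109

0.011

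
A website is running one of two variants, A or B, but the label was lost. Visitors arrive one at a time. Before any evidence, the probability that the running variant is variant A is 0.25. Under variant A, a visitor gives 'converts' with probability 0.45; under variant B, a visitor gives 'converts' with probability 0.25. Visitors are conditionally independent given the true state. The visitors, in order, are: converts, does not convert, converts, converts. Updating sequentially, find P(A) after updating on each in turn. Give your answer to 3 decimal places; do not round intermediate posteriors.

0.588

After 'converts': P(A) = 0.45·0.2500 / (0.45·0.2500 + 0.25·0.7500) ≈ 0.3750
After 'does not convert': P(A) = 0.55·0.3750 / (0.55·0.3750 + 0.75·0.6250) ≈ 0.3056
After 'converts': P(A) = 0.45·0.3056 / (0.45·0.3056 + 0.25·0.6944) ≈ 0.4420
After 'converts': P(A) = 0.45·0.4420 / (0.45·0.4420 + 0.25·0.5580) ≈ 0.5877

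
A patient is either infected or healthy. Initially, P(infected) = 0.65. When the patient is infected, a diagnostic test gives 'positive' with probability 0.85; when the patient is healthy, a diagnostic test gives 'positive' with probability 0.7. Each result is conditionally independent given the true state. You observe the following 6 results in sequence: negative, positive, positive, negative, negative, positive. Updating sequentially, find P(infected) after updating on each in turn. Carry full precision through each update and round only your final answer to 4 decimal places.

0.2936

After 'negative': P(infected) = 0.15·0.6500 / (0.15·0.6500 + 0.3·0.3500) ≈ 0.4815
After 'positive': P(infected) = 0.85·0.4815 / (0.85·0.4815 + 0.7·0.5185) ≈ 0.5300
After 'positive': P(infected) = 0.85·0.5300 / (0.85·0.5300 + 0.7·0.4700) ≈ 0.5779
After 'negative': P(infected) = 0.15·0.5779 / (0.15·0.5779 + 0.3·0.4221) ≈ 0.4064
After 'negative': P(infected) = 0.15·0.4064 / (0.15·0.4064 + 0.3·0.5936) ≈ 0.2550
After 'positive': P(infected) = 0.85·0.2550 / (0.85·0.2550 + 0.7·0.7450) ≈ 0.2936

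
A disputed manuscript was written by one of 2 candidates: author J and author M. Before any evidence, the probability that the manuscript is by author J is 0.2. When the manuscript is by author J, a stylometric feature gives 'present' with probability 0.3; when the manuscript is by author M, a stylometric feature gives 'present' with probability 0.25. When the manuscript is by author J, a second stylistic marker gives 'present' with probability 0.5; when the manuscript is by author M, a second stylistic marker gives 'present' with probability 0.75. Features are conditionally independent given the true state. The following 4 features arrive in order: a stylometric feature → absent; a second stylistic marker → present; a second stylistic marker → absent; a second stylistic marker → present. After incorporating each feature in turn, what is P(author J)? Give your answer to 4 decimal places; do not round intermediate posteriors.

Each posterior becomes the prior for the next update.
After a stylometric feature='absent': P(author J) = 0.7·0.2000 / (0.7·0.2000 + 0.75·0.8000) ≈ 0.1892
After a second stylistic marker='present': P(author J) = 0.5·0.1892 / (0.5·0.1892 + 0.75·0.8108) ≈ 0.1346
After a second stylistic marker='absent': P(author J) = 0.5·0.1346 / (0.5·0.1346 + 0.25·0.8654) ≈ 0.2373
After a second stylistic marker='present': P(author J) = 0.5·0.2373 / (0.5·0.2373 + 0.75·0.7627) ≈ 0.1718

0.1718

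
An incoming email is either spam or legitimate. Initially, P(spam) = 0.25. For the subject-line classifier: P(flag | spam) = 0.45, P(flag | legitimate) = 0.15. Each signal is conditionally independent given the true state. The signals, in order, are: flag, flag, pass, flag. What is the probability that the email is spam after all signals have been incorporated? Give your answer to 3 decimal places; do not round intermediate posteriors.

Each posterior becomes the prior for the next update.
After 'flag': P(spam) = 0.45·0.2500 / (0.45·0.2500 + 0.15·0.7500) ≈ 0.5000
After 'flag': P(spam) = 0.45·0.5000 / (0.45·0.5000 + 0.15·0.5000) ≈ 0.7500
After 'pass': P(spam) = 0.55·0.7500 / (0.55·0.7500 + 0.85·0.2500) ≈ 0.6600
After 'flag': P(spam) = 0.45·0.6600 / (0.45·0.6600 + 0.15·0.3400) ≈ 0.8534

0.853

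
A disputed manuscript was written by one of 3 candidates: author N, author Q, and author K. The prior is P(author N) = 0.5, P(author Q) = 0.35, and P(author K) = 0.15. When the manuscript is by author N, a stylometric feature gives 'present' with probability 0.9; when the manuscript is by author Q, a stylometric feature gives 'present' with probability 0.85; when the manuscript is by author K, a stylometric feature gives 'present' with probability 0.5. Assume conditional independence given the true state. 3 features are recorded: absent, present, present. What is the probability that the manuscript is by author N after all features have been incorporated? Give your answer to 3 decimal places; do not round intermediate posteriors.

After 'absent': normaliser = 0.1·0.5000 + 0.15·0.3500 + 0.5·0.1500; P(author N) ≈ 0.2817, P(author Q) ≈ 0.2958, P(author K) ≈ 0.4225
After 'present': normaliser = 0.9·0.2817 + 0.85·0.2958 + 0.5·0.4225; P(author N) ≈ 0.3540, P(author Q) ≈ 0.3510, P(author K) ≈ 0.2950
After 'present': normaliser = 0.9·0.3540 + 0.85·0.3510 + 0.5·0.2950; P(author N) ≈ 0.4167, P(author Q) ≈ 0.3903, P(author K) ≈ 0.1929

0.417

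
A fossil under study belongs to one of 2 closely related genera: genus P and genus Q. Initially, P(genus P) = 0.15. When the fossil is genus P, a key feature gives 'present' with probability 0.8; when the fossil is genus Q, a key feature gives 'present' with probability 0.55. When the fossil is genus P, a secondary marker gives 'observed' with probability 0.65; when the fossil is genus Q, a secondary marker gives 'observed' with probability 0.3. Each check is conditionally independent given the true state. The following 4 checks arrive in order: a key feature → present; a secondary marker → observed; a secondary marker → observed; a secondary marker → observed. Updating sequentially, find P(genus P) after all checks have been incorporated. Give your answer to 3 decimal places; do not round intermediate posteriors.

0.723

After a key feature='present': P(genus P) = 0.8·0.1500 / (0.8·0.1500 + 0.55·0.8500) ≈ 0.2043
After a secondary marker='observed': P(genus P) = 0.65·0.2043 / (0.65·0.2043 + 0.3·0.7957) ≈ 0.3574
After a secondary marker='observed': P(genus P) = 0.65·0.3574 / (0.65·0.3574 + 0.3·0.6426) ≈ 0.5465
After a secondary marker='observed': P(genus P) = 0.65·0.5465 / (0.65·0.5465 + 0.3·0.4535) ≈ 0.7231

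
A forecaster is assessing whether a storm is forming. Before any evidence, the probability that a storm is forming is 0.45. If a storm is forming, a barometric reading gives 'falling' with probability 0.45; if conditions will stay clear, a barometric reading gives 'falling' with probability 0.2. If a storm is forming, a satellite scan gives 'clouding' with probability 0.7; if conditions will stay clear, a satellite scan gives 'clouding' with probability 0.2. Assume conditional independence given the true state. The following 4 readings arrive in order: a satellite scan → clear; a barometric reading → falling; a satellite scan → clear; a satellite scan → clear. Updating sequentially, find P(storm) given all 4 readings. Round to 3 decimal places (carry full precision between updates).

After a satellite scan='clear': P(storm) = 0.3·0.4500 / (0.3·0.4500 + 0.8·0.5500) ≈ 0.2348
After a barometric reading='falling': P(storm) = 0.45·0.2348 / (0.45·0.2348 + 0.2·0.7652) ≈ 0.4084
After a satellite scan='clear': P(storm) = 0.3·0.4084 / (0.3·0.4084 + 0.8·0.5916) ≈ 0.2056
After a satellite scan='clear': P(storm) = 0.3·0.2056 / (0.3·0.2056 + 0.8·0.7944) ≈ 0.0885

0.088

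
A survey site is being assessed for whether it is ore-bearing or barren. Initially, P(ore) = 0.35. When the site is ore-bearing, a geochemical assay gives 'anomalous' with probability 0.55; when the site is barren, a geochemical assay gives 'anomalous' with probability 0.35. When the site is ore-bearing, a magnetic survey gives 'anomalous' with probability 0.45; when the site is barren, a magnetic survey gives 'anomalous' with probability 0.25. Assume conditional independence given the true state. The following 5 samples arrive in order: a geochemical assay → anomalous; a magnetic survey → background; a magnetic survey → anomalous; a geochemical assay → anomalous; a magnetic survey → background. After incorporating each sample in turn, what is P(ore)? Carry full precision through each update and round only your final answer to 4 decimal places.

After a geochemical assay='anomalous': P(ore) = 0.55·0.3500 / (0.55·0.3500 + 0.35·0.6500) ≈ 0.4583
After a magnetic survey='background': P(ore) = 0.55·0.4583 / (0.55·0.4583 + 0.75·0.5417) ≈ 0.3829
After a magnetic survey='anomalous': P(ore) = 0.45·0.3829 / (0.45·0.3829 + 0.25·0.6171) ≈ 0.5276
After a geochemical assay='anomalous': P(ore) = 0.55·0.5276 / (0.55·0.5276 + 0.35·0.4724) ≈ 0.6370
After a magnetic survey='background': P(ore) = 0.55·0.6370 / (0.55·0.6370 + 0.75·0.3630) ≈ 0.5628

0.5628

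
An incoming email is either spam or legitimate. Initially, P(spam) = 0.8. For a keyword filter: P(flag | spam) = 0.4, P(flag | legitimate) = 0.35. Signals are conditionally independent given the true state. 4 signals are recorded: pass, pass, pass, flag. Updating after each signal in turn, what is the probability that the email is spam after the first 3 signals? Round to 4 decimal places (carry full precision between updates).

After 'pass': P(spam) = 0.6·0.8000 / (0.6·0.8000 + 0.65·0.2000) ≈ 0.7869
After 'pass': P(spam) = 0.6·0.7869 / (0.6·0.7869 + 0.65·0.2131) ≈ 0.7732
After 'pass': P(spam) = 0.6·0.7732 / (0.6·0.7732 + 0.65·0.2268) ≈ 0.7588

0.7588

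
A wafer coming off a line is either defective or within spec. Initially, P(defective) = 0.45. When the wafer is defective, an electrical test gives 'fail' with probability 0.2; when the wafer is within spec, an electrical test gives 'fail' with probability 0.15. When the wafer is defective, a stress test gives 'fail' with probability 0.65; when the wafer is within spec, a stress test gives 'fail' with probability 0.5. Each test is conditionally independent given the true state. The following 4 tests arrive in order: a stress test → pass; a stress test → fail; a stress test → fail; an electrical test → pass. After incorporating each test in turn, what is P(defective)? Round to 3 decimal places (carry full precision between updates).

Each posterior becomes the prior for the next update.
After a stress test='pass': P(defective) = 0.35·0.4500 / (0.35·0.4500 + 0.5·0.5500) ≈ 0.3642
After a stress test='fail': P(defective) = 0.65·0.3642 / (0.65·0.3642 + 0.5·0.6358) ≈ 0.4268
After a stress test='fail': P(defective) = 0.65·0.4268 / (0.65·0.4268 + 0.5·0.5732) ≈ 0.4918
After an electrical test='pass': P(defective) = 0.8·0.4918 / (0.8·0.4918 + 0.85·0.5082) ≈ 0.4767

0.477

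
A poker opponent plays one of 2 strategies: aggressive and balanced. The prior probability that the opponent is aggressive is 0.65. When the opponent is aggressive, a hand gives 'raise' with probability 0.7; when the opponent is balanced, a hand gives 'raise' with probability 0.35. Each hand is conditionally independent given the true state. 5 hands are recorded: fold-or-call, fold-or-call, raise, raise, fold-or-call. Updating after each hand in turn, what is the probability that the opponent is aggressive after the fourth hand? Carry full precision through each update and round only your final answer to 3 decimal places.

0.613

Apply Bayes' rule sequentially, carrying P(aggressive) forward.
After 'fold-or-call': P(aggressive) = 0.3·0.6500 / (0.3·0.6500 + 0.65·0.3500) ≈ 0.4615
After 'fold-or-call': P(aggressive) = 0.3·0.4615 / (0.3·0.4615 + 0.65·0.5385) ≈ 0.2835
After 'raise': P(aggressive) = 0.7·0.2835 / (0.7·0.2835 + 0.35·0.7165) ≈ 0.4417
After 'raise': P(aggressive) = 0.7·0.4417 / (0.7·0.4417 + 0.35·0.5583) ≈ 0.6128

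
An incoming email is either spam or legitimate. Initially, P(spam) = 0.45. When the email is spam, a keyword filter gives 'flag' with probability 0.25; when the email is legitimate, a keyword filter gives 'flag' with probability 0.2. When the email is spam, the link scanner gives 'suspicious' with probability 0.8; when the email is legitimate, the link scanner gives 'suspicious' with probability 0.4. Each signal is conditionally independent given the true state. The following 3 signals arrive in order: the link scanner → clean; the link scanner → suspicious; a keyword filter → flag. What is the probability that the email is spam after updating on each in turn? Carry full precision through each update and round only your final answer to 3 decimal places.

After the link scanner='clean': P(spam) = 0.2·0.4500 / (0.2·0.4500 + 0.6·0.5500) ≈ 0.2143
After the link scanner='suspicious': P(spam) = 0.8·0.2143 / (0.8·0.2143 + 0.4·0.7857) ≈ 0.3529
After a keyword filter='flag': P(spam) = 0.25·0.3529 / (0.25·0.3529 + 0.2·0.6471) ≈ 0.4054

0.405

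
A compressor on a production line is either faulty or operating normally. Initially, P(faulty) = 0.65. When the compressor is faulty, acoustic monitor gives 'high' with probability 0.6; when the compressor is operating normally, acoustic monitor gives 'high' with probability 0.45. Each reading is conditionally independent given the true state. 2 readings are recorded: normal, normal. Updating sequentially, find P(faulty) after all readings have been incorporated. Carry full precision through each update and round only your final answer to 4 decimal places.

0.4955

After 'normal': P(faulty) = 0.4·0.6500 / (0.4·0.6500 + 0.55·0.3500) ≈ 0.5746
After 'normal': P(faulty) = 0.4·0.5746 / (0.4·0.5746 + 0.55·0.4254) ≈ 0.4955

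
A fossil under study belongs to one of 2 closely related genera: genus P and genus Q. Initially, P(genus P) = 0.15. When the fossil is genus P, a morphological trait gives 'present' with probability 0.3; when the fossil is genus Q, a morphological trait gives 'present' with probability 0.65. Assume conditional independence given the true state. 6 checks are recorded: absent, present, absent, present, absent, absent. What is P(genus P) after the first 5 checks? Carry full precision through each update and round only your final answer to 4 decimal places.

0.2312

After 'absent': P(genus P) = 0.7·0.1500 / (0.7·0.1500 + 0.35·0.8500) ≈ 0.2609
After 'present': P(genus P) = 0.3·0.2609 / (0.3·0.2609 + 0.65·0.7391) ≈ 0.1401
After 'absent': P(genus P) = 0.7·0.1401 / (0.7·0.1401 + 0.35·0.8599) ≈ 0.2457
After 'present': P(genus P) = 0.3·0.2457 / (0.3·0.2457 + 0.65·0.7543) ≈ 0.1307
After 'absent': P(genus P) = 0.7·0.1307 / (0.7·0.1307 + 0.35·0.8693) ≈ 0.2312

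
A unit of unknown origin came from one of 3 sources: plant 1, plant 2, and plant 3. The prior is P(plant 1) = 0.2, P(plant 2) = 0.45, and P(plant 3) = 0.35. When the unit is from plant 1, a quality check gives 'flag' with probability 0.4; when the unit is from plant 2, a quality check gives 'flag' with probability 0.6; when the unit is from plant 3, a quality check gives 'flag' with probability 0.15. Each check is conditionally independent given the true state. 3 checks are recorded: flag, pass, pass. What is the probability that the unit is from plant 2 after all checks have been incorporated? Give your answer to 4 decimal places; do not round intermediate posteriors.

0.3930

Apply Bayes' rule sequentially, carrying P(plant 2) forward.
After 'flag': normaliser = 0.4·0.2000 + 0.6·0.4500 + 0.15·0.3500; P(plant 1) ≈ 0.1988, P(plant 2) ≈ 0.6708, P(plant 3) ≈ 0.1304
After 'pass': normaliser = 0.6·0.1988 + 0.4·0.6708 + 0.85·0.1304; P(plant 1) ≈ 0.2393, P(plant 2) ≈ 0.5383, P(plant 3) ≈ 0.2224
After 'pass': normaliser = 0.6·0.2393 + 0.4·0.5383 + 0.85·0.2224; P(plant 1) ≈ 0.2620, P(plant 2) ≈ 0.3930, P(plant 3) ≈ 0.3450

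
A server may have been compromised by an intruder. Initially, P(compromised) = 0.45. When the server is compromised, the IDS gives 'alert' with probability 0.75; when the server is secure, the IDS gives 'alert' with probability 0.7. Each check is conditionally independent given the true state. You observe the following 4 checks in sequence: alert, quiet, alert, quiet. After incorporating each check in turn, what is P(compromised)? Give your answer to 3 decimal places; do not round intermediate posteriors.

After 'alert': P(compromised) = 0.75·0.4500 / (0.75·0.4500 + 0.7·0.5500) ≈ 0.4671
After 'quiet': P(compromised) = 0.25·0.4671 / (0.25·0.4671 + 0.3·0.5329) ≈ 0.4221
After 'alert': P(compromised) = 0.75·0.4221 / (0.75·0.4221 + 0.7·0.5779) ≈ 0.4391
After 'quiet': P(compromised) = 0.25·0.4391 / (0.25·0.4391 + 0.3·0.5609) ≈ 0.3948

0.395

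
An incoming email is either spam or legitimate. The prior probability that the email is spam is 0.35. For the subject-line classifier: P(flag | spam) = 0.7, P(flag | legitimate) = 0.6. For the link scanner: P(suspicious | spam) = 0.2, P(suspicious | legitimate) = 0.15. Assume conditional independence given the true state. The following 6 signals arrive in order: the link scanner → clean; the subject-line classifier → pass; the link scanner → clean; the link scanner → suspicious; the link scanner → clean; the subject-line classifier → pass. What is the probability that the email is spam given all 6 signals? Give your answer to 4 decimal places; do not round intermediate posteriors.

0.2519

Each posterior becomes the prior for the next update.
After the link scanner='clean': P(spam) = 0.8·0.3500 / (0.8·0.3500 + 0.85·0.6500) ≈ 0.3363
After the subject-line classifier='pass': P(spam) = 0.3·0.3363 / (0.3·0.3363 + 0.4·0.6637) ≈ 0.2754
After the link scanner='clean': P(spam) = 0.8·0.2754 / (0.8·0.2754 + 0.85·0.7246) ≈ 0.2635
After the link scanner='suspicious': P(spam) = 0.2·0.2635 / (0.2·0.2635 + 0.15·0.7365) ≈ 0.3229
After the link scanner='clean': P(spam) = 0.8·0.3229 / (0.8·0.3229 + 0.85·0.6771) ≈ 0.3098
After the subject-line classifier='pass': P(spam) = 0.3·0.3098 / (0.3·0.3098 + 0.4·0.6902) ≈ 0.2519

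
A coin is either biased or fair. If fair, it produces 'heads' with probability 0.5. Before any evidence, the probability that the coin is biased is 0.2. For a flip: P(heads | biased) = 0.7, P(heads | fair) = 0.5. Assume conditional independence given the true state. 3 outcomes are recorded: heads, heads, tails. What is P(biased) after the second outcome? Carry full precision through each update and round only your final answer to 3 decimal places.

Apply Bayes' rule sequentially, carrying P(biased) forward.
After 'heads': P(biased) = 0.7·0.2000 / (0.7·0.2000 + 0.5·0.8000) ≈ 0.2593
After 'heads': P(biased) = 0.7·0.2593 / (0.7·0.2593 + 0.5·0.7407) ≈ 0.3289

0.329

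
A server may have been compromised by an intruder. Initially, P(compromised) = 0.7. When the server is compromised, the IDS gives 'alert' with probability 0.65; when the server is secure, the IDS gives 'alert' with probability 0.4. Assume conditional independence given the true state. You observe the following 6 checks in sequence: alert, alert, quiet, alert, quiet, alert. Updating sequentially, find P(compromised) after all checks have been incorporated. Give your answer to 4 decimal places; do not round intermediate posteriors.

0.8470

Apply Bayes' rule sequentially, carrying P(compromised) forward.
After 'alert': P(compromised) = 0.65·0.7000 / (0.65·0.7000 + 0.4·0.3000) ≈ 0.7913
After 'alert': P(compromised) = 0.65·0.7913 / (0.65·0.7913 + 0.4·0.2087) ≈ 0.8604
After 'quiet': P(compromised) = 0.35·0.8604 / (0.35·0.8604 + 0.6·0.1396) ≈ 0.7823
After 'alert': P(compromised) = 0.65·0.7823 / (0.65·0.7823 + 0.4·0.2177) ≈ 0.8538
After 'quiet': P(compromised) = 0.35·0.8538 / (0.35·0.8538 + 0.6·0.1462) ≈ 0.7731
After 'alert': P(compromised) = 0.65·0.7731 / (0.65·0.7731 + 0.4·0.2269) ≈ 0.8470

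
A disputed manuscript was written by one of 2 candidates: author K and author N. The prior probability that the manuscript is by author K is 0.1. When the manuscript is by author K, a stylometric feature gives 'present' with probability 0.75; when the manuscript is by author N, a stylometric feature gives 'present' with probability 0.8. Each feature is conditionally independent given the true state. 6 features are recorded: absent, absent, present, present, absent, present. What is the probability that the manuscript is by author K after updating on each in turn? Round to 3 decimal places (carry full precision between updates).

0.152

Each posterior becomes the prior for the next update.
After 'absent': P(author K) = 0.25·0.1000 / (0.25·0.1000 + 0.2·0.9000) ≈ 0.1220
After 'absent': P(author K) = 0.25·0.1220 / (0.25·0.1220 + 0.2·0.8780) ≈ 0.1479
After 'present': P(author K) = 0.75·0.1479 / (0.75·0.1479 + 0.8·0.8521) ≈ 0.1400
After 'present': P(author K) = 0.75·0.1400 / (0.75·0.1400 + 0.8·0.8600) ≈ 0.1324
After 'absent': P(author K) = 0.25·0.1324 / (0.25·0.1324 + 0.2·0.8676) ≈ 0.1602
After 'present': P(author K) = 0.75·0.1602 / (0.75·0.1602 + 0.8·0.8398) ≈ 0.1517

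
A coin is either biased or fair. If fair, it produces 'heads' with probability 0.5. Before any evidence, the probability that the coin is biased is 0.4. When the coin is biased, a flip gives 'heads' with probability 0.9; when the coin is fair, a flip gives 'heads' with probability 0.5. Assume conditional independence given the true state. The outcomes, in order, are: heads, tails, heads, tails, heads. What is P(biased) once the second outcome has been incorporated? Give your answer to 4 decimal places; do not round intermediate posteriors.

0.1935

After 'heads': P(biased) = 0.9·0.4000 / (0.9·0.4000 + 0.5·0.6000) ≈ 0.5455
After 'tails': P(biased) = 0.1·0.5455 / (0.1·0.5455 + 0.5·0.4545) ≈ 0.1935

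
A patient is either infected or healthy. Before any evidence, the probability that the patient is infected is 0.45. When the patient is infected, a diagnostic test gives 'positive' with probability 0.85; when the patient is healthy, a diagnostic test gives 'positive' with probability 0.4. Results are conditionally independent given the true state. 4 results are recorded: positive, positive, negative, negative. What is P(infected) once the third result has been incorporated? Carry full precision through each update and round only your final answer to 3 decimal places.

0.480

After 'positive': P(infected) = 0.85·0.4500 / (0.85·0.4500 + 0.4·0.5500) ≈ 0.6349
After 'positive': P(infected) = 0.85·0.6349 / (0.85·0.6349 + 0.4·0.3651) ≈ 0.7870
After 'negative': P(infected) = 0.15·0.7870 / (0.15·0.7870 + 0.6·0.2130) ≈ 0.4802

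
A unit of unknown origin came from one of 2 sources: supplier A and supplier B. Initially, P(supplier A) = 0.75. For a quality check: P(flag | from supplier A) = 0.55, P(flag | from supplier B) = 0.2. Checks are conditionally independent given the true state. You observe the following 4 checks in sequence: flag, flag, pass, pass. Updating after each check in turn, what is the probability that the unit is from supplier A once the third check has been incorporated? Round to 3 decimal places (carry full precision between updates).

0.927

After 'flag': P(supplier A) = 0.55·0.7500 / (0.55·0.7500 + 0.2·0.2500) ≈ 0.8919
After 'flag': P(supplier A) = 0.55·0.8919 / (0.55·0.8919 + 0.2·0.1081) ≈ 0.9578
After 'pass': P(supplier A) = 0.45·0.9578 / (0.45·0.9578 + 0.8·0.0422) ≈ 0.9273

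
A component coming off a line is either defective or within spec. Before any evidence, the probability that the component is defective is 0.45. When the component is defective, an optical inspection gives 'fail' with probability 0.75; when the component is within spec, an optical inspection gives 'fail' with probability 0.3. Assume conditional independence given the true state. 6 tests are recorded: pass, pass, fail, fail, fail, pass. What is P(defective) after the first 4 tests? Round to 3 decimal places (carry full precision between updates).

After 'pass': P(defective) = 0.25·0.4500 / (0.25·0.4500 + 0.7·0.5500) ≈ 0.2261
After 'pass': P(defective) = 0.25·0.2261 / (0.25·0.2261 + 0.7·0.7739) ≈ 0.0945
After 'fail': P(defective) = 0.75·0.0945 / (0.75·0.0945 + 0.3·0.9055) ≈ 0.2069
After 'fail': P(defective) = 0.75·0.2069 / (0.75·0.2069 + 0.3·0.7931) ≈ 0.3948

0.395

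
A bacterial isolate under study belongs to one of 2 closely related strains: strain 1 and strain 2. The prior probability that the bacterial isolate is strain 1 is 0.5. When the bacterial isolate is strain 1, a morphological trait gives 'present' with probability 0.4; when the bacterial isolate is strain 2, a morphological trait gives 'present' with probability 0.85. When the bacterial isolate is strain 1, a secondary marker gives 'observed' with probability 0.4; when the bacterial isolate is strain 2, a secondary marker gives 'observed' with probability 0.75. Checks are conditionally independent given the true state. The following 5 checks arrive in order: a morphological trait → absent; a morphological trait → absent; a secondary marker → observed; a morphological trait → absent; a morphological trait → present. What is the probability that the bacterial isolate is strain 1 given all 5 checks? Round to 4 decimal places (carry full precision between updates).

0.9414

After a morphological trait='absent': P(strain 1) = 0.6·0.5000 / (0.6·0.5000 + 0.15·0.5000) ≈ 0.8000
After a morphological trait='absent': P(strain 1) = 0.6·0.8000 / (0.6·0.8000 + 0.15·0.2000) ≈ 0.9412
After a secondary marker='observed': P(strain 1) = 0.4·0.9412 / (0.4·0.9412 + 0.75·0.0588) ≈ 0.8951
After a morphological trait='absent': P(strain 1) = 0.6·0.8951 / (0.6·0.8951 + 0.15·0.1049) ≈ 0.9715
After a morphological trait='present': P(strain 1) = 0.4·0.9715 / (0.4·0.9715 + 0.85·0.0285) ≈ 0.9414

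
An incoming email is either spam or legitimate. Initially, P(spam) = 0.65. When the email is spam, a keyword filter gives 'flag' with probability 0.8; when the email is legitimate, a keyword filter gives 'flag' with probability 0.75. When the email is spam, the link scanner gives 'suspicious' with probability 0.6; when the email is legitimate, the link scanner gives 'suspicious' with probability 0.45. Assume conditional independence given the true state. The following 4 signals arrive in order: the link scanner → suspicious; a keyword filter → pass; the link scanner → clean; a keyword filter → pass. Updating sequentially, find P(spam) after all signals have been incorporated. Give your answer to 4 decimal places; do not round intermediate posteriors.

Apply Bayes' rule sequentially, carrying P(spam) forward.
After the link scanner='suspicious': P(spam) = 0.6·0.6500 / (0.6·0.6500 + 0.45·0.3500) ≈ 0.7123
After a keyword filter='pass': P(spam) = 0.2·0.7123 / (0.2·0.7123 + 0.25·0.2877) ≈ 0.6645
After the link scanner='clean': P(spam) = 0.4·0.6645 / (0.4·0.6645 + 0.55·0.3355) ≈ 0.5903
After a keyword filter='pass': P(spam) = 0.2·0.5903 / (0.2·0.5903 + 0.25·0.4097) ≈ 0.5354

0.5354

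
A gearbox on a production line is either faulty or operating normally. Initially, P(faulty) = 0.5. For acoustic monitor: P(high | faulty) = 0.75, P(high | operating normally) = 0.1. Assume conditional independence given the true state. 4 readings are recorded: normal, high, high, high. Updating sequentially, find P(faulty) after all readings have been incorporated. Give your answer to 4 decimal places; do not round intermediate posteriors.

0.9915

After 'normal': P(faulty) = 0.25·0.5000 / (0.25·0.5000 + 0.9·0.5000) ≈ 0.2174
After 'high': P(faulty) = 0.75·0.2174 / (0.75·0.2174 + 0.1·0.7826) ≈ 0.6757
After 'high': P(faulty) = 0.75·0.6757 / (0.75·0.6757 + 0.1·0.3243) ≈ 0.9398
After 'high': P(faulty) = 0.75·0.9398 / (0.75·0.9398 + 0.1·0.0602) ≈ 0.9915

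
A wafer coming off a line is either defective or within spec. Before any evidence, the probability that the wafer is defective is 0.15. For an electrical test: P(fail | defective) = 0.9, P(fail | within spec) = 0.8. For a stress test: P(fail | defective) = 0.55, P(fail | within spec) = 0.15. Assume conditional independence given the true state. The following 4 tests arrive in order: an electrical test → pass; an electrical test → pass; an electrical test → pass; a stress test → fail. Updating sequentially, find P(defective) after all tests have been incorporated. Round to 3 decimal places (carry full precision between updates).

After an electrical test='pass': P(defective) = 0.1·0.1500 / (0.1·0.1500 + 0.2·0.8500) ≈ 0.0811
After an electrical test='pass': P(defective) = 0.1·0.0811 / (0.1·0.0811 + 0.2·0.9189) ≈ 0.0423
After an electrical test='pass': P(defective) = 0.1·0.0423 / (0.1·0.0423 + 0.2·0.9577) ≈ 0.0216
After a stress test='fail': P(defective) = 0.55·0.0216 / (0.55·0.0216 + 0.15·0.9784) ≈ 0.0748

0.075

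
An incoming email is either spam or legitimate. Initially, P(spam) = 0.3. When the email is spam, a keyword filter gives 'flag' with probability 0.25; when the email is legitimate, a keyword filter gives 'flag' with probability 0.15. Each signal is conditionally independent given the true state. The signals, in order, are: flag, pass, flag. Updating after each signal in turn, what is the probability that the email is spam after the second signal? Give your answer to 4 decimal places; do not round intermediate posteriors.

0.3866

After 'flag': P(spam) = 0.25·0.3000 / (0.25·0.3000 + 0.15·0.7000) ≈ 0.4167
After 'pass': P(spam) = 0.75·0.4167 / (0.75·0.4167 + 0.85·0.5833) ≈ 0.3866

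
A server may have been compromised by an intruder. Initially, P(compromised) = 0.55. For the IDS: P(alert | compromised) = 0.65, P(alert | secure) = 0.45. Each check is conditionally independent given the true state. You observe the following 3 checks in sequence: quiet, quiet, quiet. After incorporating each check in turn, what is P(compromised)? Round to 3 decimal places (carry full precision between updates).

After 'quiet': P(compromised) = 0.35·0.5500 / (0.35·0.5500 + 0.55·0.4500) ≈ 0.4375
After 'quiet': P(compromised) = 0.35·0.4375 / (0.35·0.4375 + 0.55·0.5625) ≈ 0.3311
After 'quiet': P(compromised) = 0.35·0.3311 / (0.35·0.3311 + 0.55·0.6689) ≈ 0.2395

0.240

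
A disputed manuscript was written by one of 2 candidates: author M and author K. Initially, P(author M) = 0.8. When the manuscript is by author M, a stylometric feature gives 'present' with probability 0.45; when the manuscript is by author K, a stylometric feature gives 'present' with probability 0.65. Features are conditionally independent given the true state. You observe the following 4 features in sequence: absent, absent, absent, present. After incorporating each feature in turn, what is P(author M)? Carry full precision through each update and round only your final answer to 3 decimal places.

0.915

After 'absent': P(author M) = 0.55·0.8000 / (0.55·0.8000 + 0.35·0.2000) ≈ 0.8627
After 'absent': P(author M) = 0.55·0.8627 / (0.55·0.8627 + 0.35·0.1373) ≈ 0.9081
After 'absent': P(author M) = 0.55·0.9081 / (0.55·0.9081 + 0.35·0.0919) ≈ 0.9395
After 'present': P(author M) = 0.45·0.9395 / (0.45·0.9395 + 0.65·0.0605) ≈ 0.9149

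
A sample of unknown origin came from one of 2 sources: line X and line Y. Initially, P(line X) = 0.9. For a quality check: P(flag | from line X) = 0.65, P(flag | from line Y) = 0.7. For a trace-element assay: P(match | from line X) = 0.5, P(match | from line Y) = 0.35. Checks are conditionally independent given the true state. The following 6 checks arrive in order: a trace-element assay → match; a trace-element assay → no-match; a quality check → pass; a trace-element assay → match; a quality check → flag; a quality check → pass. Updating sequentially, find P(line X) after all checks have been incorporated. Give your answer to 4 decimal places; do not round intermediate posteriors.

0.9470

After a trace-element assay='match': P(line X) = 0.5·0.9000 / (0.5·0.9000 + 0.35·0.1000) ≈ 0.9278
After a trace-element assay='no-match': P(line X) = 0.5·0.9278 / (0.5·0.9278 + 0.65·0.0722) ≈ 0.9082
After a quality check='pass': P(line X) = 0.35·0.9082 / (0.35·0.9082 + 0.3·0.0918) ≈ 0.9202
After a trace-element assay='match': P(line X) = 0.5·0.9202 / (0.5·0.9202 + 0.35·0.0798) ≈ 0.9428
After a quality check='flag': P(line X) = 0.65·0.9428 / (0.65·0.9428 + 0.7·0.0572) ≈ 0.9387
After a quality check='pass': P(line X) = 0.35·0.9387 / (0.35·0.9387 + 0.3·0.0613) ≈ 0.9470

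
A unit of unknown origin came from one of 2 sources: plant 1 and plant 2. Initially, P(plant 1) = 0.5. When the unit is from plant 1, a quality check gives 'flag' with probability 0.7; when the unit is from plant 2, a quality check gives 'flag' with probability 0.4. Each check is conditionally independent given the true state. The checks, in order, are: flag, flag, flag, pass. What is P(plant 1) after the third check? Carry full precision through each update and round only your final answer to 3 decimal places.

0.843

After 'flag': P(plant 1) = 0.7·0.5000 / (0.7·0.5000 + 0.4·0.5000) ≈ 0.6364
After 'flag': P(plant 1) = 0.7·0.6364 / (0.7·0.6364 + 0.4·0.3636) ≈ 0.7538
After 'flag': P(plant 1) = 0.7·0.7538 / (0.7·0.7538 + 0.4·0.2462) ≈ 0.8428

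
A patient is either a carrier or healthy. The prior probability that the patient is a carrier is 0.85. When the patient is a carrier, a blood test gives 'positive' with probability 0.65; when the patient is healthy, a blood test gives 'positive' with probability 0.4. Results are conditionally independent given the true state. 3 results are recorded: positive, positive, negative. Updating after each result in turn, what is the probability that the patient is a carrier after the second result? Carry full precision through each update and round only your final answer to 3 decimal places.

After 'positive': P(carrier) = 0.65·0.8500 / (0.65·0.8500 + 0.4·0.1500) ≈ 0.9020
After 'positive': P(carrier) = 0.65·0.9020 / (0.65·0.9020 + 0.4·0.0980) ≈ 0.9374

0.937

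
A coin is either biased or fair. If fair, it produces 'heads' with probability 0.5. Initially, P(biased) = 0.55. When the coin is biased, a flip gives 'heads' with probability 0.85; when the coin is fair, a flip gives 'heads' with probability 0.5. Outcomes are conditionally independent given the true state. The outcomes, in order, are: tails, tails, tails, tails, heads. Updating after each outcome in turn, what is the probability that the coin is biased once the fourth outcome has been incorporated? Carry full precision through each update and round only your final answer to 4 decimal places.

After 'tails': P(biased) = 0.15·0.5500 / (0.15·0.5500 + 0.5·0.4500) ≈ 0.2683
After 'tails': P(biased) = 0.15·0.2683 / (0.15·0.2683 + 0.5·0.7317) ≈ 0.0991
After 'tails': P(biased) = 0.15·0.0991 / (0.15·0.0991 + 0.5·0.9009) ≈ 0.0319
After 'tails': P(biased) = 0.15·0.0319 / (0.15·0.0319 + 0.5·0.9681) ≈ 0.0098

0.0098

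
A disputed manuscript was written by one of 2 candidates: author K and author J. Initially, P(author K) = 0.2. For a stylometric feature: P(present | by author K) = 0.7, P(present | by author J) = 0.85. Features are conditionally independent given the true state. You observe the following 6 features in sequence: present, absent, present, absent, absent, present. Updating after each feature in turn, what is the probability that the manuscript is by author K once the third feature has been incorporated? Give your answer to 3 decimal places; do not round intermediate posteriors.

0.253

After 'present': P(author K) = 0.7·0.2000 / (0.7·0.2000 + 0.85·0.8000) ≈ 0.1707
After 'absent': P(author K) = 0.3·0.1707 / (0.3·0.1707 + 0.15·0.8293) ≈ 0.2917
After 'present': P(author K) = 0.7·0.2917 / (0.7·0.2917 + 0.85·0.7083) ≈ 0.2532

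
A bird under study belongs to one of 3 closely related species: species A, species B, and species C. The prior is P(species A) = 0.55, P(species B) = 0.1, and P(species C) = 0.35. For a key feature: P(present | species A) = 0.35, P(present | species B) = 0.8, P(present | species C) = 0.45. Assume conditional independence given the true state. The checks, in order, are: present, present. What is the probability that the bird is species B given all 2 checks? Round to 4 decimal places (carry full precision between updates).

0.3164

After 'present': normaliser = 0.35·0.5500 + 0.8·0.1000 + 0.45·0.3500; P(species A) ≈ 0.4477, P(species B) ≈ 0.1860, P(species C) ≈ 0.3663
After 'present': normaliser = 0.35·0.4477 + 0.8·0.1860 + 0.45·0.3663; P(species A) ≈ 0.3331, P(species B) ≈ 0.3164, P(species C) ≈ 0.3504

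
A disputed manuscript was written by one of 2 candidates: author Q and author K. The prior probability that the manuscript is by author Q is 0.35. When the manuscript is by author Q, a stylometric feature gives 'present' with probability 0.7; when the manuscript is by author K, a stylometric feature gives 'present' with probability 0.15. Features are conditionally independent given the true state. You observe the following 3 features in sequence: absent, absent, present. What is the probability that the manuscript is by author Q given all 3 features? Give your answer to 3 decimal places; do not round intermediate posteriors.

0.238

After 'absent': P(author Q) = 0.3·0.3500 / (0.3·0.3500 + 0.85·0.6500) ≈ 0.1597
After 'absent': P(author Q) = 0.3·0.1597 / (0.3·0.1597 + 0.85·0.8403) ≈ 0.0629
After 'present': P(author Q) = 0.7·0.0629 / (0.7·0.0629 + 0.15·0.9371) ≈ 0.2384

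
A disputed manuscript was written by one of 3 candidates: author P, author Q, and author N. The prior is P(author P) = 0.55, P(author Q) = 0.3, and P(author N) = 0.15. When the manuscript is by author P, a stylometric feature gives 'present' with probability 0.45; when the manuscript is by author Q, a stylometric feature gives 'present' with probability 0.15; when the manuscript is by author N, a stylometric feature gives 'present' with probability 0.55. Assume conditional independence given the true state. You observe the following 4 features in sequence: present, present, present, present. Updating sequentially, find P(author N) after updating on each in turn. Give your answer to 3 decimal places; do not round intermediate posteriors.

After 'present': normaliser = 0.45·0.5500 + 0.15·0.3000 + 0.55·0.1500; P(author P) ≈ 0.6600, P(author Q) ≈ 0.1200, P(author N) ≈ 0.2200
After 'present': normaliser = 0.45·0.6600 + 0.15·0.1200 + 0.55·0.2200; P(author P) ≈ 0.6812, P(author Q) ≈ 0.0413, P(author N) ≈ 0.2775
After 'present': normaliser = 0.45·0.6812 + 0.15·0.0413 + 0.55·0.2775; P(author P) ≈ 0.6587, P(author Q) ≈ 0.0133, P(author N) ≈ 0.3280
After 'present': normaliser = 0.45·0.6587 + 0.15·0.0133 + 0.55·0.3280; P(author P) ≈ 0.6191, P(author Q) ≈ 0.0042, P(author N) ≈ 0.3768

0.377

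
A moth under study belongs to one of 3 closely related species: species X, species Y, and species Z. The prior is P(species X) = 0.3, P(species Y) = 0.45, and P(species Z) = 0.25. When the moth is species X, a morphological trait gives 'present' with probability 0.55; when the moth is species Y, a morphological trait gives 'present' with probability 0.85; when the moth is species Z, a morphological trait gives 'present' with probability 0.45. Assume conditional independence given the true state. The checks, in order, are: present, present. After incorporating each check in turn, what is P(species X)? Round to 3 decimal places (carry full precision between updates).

0.195

Apply Bayes' rule sequentially, carrying P(species X) forward.
After 'present': normaliser = 0.55·0.3000 + 0.85·0.4500 + 0.45·0.2500; P(species X) ≈ 0.2500, P(species Y) ≈ 0.5795, P(species Z) ≈ 0.1705
After 'present': normaliser = 0.55·0.2500 + 0.85·0.5795 + 0.45·0.1705; P(species X) ≈ 0.1945, P(species Y) ≈ 0.6969, P(species Z) ≈ 0.1085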